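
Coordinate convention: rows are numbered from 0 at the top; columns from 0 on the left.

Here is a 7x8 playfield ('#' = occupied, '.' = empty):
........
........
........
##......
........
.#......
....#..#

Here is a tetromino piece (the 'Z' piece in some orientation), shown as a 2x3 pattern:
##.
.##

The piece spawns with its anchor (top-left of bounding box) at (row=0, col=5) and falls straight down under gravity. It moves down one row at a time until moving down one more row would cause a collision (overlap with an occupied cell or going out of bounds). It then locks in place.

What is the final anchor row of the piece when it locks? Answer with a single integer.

Spawn at (row=0, col=5). Try each row:
  row 0: fits
  row 1: fits
  row 2: fits
  row 3: fits
  row 4: fits
  row 5: blocked -> lock at row 4

Answer: 4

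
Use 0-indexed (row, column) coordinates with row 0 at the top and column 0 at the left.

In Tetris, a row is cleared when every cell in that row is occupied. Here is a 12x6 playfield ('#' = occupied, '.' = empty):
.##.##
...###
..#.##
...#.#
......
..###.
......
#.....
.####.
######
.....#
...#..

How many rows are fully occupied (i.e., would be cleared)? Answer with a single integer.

Answer: 1

Derivation:
Check each row:
  row 0: 2 empty cells -> not full
  row 1: 3 empty cells -> not full
  row 2: 3 empty cells -> not full
  row 3: 4 empty cells -> not full
  row 4: 6 empty cells -> not full
  row 5: 3 empty cells -> not full
  row 6: 6 empty cells -> not full
  row 7: 5 empty cells -> not full
  row 8: 2 empty cells -> not full
  row 9: 0 empty cells -> FULL (clear)
  row 10: 5 empty cells -> not full
  row 11: 5 empty cells -> not full
Total rows cleared: 1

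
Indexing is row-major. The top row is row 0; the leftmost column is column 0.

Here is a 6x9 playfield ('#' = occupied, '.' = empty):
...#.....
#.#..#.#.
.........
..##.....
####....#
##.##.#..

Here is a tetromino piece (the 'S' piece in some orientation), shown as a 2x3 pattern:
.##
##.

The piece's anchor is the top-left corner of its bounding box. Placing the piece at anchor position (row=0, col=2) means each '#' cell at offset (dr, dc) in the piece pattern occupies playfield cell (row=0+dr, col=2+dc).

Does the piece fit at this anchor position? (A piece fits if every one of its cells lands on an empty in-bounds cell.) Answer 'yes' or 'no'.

Check each piece cell at anchor (0, 2):
  offset (0,1) -> (0,3): occupied ('#') -> FAIL
  offset (0,2) -> (0,4): empty -> OK
  offset (1,0) -> (1,2): occupied ('#') -> FAIL
  offset (1,1) -> (1,3): empty -> OK
All cells valid: no

Answer: no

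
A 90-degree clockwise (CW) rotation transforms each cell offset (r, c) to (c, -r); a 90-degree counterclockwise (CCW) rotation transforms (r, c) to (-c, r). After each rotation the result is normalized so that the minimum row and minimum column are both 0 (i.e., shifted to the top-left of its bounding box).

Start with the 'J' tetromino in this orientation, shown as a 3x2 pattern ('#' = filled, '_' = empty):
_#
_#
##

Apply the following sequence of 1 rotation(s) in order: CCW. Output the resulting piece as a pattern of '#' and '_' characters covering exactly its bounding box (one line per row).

Answer: ###
__#

Derivation:
Start:
_#
_#
##
After rotation 1 (CCW):
###
__#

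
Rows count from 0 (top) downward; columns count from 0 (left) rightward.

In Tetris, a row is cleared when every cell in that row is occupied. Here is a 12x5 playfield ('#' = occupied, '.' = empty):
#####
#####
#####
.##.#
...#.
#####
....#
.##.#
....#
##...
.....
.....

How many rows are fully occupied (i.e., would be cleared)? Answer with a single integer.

Check each row:
  row 0: 0 empty cells -> FULL (clear)
  row 1: 0 empty cells -> FULL (clear)
  row 2: 0 empty cells -> FULL (clear)
  row 3: 2 empty cells -> not full
  row 4: 4 empty cells -> not full
  row 5: 0 empty cells -> FULL (clear)
  row 6: 4 empty cells -> not full
  row 7: 2 empty cells -> not full
  row 8: 4 empty cells -> not full
  row 9: 3 empty cells -> not full
  row 10: 5 empty cells -> not full
  row 11: 5 empty cells -> not full
Total rows cleared: 4

Answer: 4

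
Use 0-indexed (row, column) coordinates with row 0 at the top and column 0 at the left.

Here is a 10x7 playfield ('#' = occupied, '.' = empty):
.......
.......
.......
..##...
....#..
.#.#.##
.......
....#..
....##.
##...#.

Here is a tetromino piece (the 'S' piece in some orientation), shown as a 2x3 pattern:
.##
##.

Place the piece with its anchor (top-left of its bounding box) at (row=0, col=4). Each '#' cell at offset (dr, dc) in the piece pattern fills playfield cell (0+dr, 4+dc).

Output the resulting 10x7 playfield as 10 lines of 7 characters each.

Answer: .....##
....##.
.......
..##...
....#..
.#.#.##
.......
....#..
....##.
##...#.

Derivation:
Fill (0+0,4+1) = (0,5)
Fill (0+0,4+2) = (0,6)
Fill (0+1,4+0) = (1,4)
Fill (0+1,4+1) = (1,5)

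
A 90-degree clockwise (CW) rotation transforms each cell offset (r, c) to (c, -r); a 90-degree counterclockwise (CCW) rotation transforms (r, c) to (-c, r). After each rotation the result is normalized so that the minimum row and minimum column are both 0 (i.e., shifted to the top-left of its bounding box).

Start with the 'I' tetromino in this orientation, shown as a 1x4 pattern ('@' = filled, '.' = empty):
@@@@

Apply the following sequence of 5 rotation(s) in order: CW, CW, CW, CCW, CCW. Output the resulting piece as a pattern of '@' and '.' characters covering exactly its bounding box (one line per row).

Answer: @
@
@
@

Derivation:
Start:
@@@@
After rotation 1 (CW):
@
@
@
@
After rotation 2 (CW):
@@@@
After rotation 3 (CW):
@
@
@
@
After rotation 4 (CCW):
@@@@
After rotation 5 (CCW):
@
@
@
@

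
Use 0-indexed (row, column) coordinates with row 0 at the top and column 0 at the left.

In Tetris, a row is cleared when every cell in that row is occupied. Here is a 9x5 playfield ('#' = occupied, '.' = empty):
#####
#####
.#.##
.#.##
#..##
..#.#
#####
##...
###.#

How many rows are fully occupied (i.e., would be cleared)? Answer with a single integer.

Answer: 3

Derivation:
Check each row:
  row 0: 0 empty cells -> FULL (clear)
  row 1: 0 empty cells -> FULL (clear)
  row 2: 2 empty cells -> not full
  row 3: 2 empty cells -> not full
  row 4: 2 empty cells -> not full
  row 5: 3 empty cells -> not full
  row 6: 0 empty cells -> FULL (clear)
  row 7: 3 empty cells -> not full
  row 8: 1 empty cell -> not full
Total rows cleared: 3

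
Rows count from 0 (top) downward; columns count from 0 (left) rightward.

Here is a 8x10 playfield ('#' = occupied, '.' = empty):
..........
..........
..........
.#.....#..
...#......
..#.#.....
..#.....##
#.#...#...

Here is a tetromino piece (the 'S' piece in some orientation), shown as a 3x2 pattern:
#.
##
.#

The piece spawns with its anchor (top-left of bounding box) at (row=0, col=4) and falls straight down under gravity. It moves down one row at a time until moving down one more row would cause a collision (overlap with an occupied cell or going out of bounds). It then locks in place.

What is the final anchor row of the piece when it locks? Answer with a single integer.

Answer: 3

Derivation:
Spawn at (row=0, col=4). Try each row:
  row 0: fits
  row 1: fits
  row 2: fits
  row 3: fits
  row 4: blocked -> lock at row 3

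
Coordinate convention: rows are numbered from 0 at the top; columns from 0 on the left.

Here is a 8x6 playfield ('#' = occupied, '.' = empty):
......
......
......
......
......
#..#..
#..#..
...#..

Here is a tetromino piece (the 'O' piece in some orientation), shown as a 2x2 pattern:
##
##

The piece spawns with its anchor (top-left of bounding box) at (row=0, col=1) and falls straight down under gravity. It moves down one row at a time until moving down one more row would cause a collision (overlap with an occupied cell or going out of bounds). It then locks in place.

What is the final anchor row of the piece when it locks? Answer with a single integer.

Spawn at (row=0, col=1). Try each row:
  row 0: fits
  row 1: fits
  row 2: fits
  row 3: fits
  row 4: fits
  row 5: fits
  row 6: fits
  row 7: blocked -> lock at row 6

Answer: 6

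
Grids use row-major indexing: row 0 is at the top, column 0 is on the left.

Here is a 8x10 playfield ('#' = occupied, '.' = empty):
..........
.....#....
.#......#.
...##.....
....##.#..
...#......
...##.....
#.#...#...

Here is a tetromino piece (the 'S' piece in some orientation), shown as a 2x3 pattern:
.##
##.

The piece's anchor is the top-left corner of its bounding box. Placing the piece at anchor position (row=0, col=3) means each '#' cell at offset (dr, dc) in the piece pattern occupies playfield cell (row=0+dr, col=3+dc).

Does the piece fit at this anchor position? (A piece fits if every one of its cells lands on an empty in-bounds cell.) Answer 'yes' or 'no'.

Answer: yes

Derivation:
Check each piece cell at anchor (0, 3):
  offset (0,1) -> (0,4): empty -> OK
  offset (0,2) -> (0,5): empty -> OK
  offset (1,0) -> (1,3): empty -> OK
  offset (1,1) -> (1,4): empty -> OK
All cells valid: yes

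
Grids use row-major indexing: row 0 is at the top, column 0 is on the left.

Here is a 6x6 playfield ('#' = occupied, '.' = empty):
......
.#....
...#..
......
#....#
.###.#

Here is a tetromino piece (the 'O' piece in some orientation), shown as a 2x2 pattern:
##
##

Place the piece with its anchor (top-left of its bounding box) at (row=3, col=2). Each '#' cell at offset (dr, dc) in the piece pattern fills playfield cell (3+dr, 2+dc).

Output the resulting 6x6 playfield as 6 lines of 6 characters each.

Answer: ......
.#....
...#..
..##..
#.##.#
.###.#

Derivation:
Fill (3+0,2+0) = (3,2)
Fill (3+0,2+1) = (3,3)
Fill (3+1,2+0) = (4,2)
Fill (3+1,2+1) = (4,3)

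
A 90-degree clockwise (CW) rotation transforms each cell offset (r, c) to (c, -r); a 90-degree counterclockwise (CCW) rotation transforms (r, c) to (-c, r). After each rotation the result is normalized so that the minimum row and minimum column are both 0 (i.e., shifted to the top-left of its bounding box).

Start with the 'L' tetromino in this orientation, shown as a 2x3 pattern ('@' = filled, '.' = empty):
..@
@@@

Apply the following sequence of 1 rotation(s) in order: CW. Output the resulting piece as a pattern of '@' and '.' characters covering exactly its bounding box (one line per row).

Start:
..@
@@@
After rotation 1 (CW):
@.
@.
@@

Answer: @.
@.
@@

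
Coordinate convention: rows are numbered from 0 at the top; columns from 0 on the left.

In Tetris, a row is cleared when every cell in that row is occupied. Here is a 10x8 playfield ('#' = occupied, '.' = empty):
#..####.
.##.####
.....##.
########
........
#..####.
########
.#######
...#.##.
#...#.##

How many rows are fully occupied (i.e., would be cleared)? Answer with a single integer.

Check each row:
  row 0: 3 empty cells -> not full
  row 1: 2 empty cells -> not full
  row 2: 6 empty cells -> not full
  row 3: 0 empty cells -> FULL (clear)
  row 4: 8 empty cells -> not full
  row 5: 3 empty cells -> not full
  row 6: 0 empty cells -> FULL (clear)
  row 7: 1 empty cell -> not full
  row 8: 5 empty cells -> not full
  row 9: 4 empty cells -> not full
Total rows cleared: 2

Answer: 2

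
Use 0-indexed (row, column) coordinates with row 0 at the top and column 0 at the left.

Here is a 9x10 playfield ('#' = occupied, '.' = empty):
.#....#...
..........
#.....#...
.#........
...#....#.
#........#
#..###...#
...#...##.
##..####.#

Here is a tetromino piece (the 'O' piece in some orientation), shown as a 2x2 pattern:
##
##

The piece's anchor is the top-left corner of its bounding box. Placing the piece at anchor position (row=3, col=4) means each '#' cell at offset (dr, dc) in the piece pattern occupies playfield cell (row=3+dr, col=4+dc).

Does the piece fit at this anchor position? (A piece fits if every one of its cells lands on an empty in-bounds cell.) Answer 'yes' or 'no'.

Check each piece cell at anchor (3, 4):
  offset (0,0) -> (3,4): empty -> OK
  offset (0,1) -> (3,5): empty -> OK
  offset (1,0) -> (4,4): empty -> OK
  offset (1,1) -> (4,5): empty -> OK
All cells valid: yes

Answer: yes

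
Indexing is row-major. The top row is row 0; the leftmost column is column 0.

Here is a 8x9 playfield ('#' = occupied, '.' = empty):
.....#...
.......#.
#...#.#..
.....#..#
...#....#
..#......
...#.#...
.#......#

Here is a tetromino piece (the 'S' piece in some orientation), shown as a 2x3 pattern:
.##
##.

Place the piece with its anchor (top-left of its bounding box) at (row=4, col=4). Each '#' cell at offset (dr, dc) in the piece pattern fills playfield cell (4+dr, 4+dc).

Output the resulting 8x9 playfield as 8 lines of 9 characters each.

Answer: .....#...
.......#.
#...#.#..
.....#..#
...#.##.#
..#.##...
...#.#...
.#......#

Derivation:
Fill (4+0,4+1) = (4,5)
Fill (4+0,4+2) = (4,6)
Fill (4+1,4+0) = (5,4)
Fill (4+1,4+1) = (5,5)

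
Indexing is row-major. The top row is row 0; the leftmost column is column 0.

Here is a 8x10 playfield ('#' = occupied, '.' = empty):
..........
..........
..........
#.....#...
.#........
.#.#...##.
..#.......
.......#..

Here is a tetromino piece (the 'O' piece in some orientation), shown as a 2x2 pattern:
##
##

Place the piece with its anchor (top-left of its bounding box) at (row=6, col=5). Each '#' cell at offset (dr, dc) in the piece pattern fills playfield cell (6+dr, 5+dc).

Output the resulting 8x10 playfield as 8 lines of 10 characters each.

Fill (6+0,5+0) = (6,5)
Fill (6+0,5+1) = (6,6)
Fill (6+1,5+0) = (7,5)
Fill (6+1,5+1) = (7,6)

Answer: ..........
..........
..........
#.....#...
.#........
.#.#...##.
..#..##...
.....###..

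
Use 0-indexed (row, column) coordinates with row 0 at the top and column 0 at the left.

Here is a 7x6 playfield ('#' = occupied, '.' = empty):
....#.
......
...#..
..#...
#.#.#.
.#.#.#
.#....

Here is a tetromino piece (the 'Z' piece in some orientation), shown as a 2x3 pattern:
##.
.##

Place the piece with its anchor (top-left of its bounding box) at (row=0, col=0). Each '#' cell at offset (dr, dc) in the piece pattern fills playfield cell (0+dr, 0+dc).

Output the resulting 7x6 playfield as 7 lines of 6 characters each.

Answer: ##..#.
.##...
...#..
..#...
#.#.#.
.#.#.#
.#....

Derivation:
Fill (0+0,0+0) = (0,0)
Fill (0+0,0+1) = (0,1)
Fill (0+1,0+1) = (1,1)
Fill (0+1,0+2) = (1,2)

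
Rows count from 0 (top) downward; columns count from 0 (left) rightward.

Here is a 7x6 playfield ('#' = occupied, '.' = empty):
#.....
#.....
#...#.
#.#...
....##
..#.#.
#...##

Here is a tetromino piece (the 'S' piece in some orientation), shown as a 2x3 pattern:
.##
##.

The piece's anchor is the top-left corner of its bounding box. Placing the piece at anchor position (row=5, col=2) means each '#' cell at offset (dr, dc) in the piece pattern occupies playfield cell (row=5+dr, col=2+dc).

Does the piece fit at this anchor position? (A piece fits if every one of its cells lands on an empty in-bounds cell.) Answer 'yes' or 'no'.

Check each piece cell at anchor (5, 2):
  offset (0,1) -> (5,3): empty -> OK
  offset (0,2) -> (5,4): occupied ('#') -> FAIL
  offset (1,0) -> (6,2): empty -> OK
  offset (1,1) -> (6,3): empty -> OK
All cells valid: no

Answer: no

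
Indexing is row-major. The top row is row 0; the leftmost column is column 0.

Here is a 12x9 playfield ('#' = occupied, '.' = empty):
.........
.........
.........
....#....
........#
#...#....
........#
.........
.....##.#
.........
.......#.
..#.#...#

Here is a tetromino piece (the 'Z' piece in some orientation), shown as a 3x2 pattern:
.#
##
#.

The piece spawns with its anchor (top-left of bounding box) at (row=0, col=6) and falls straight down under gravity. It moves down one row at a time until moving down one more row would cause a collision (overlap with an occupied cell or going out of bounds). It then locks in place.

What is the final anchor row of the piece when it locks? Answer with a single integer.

Spawn at (row=0, col=6). Try each row:
  row 0: fits
  row 1: fits
  row 2: fits
  row 3: fits
  row 4: fits
  row 5: fits
  row 6: blocked -> lock at row 5

Answer: 5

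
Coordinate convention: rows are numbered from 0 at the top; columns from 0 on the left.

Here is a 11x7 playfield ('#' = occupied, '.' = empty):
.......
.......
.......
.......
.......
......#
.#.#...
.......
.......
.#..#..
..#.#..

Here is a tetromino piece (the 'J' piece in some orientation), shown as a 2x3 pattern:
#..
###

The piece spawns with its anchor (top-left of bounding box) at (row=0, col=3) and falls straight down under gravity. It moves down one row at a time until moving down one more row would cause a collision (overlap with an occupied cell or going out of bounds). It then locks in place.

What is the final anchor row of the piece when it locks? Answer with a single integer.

Spawn at (row=0, col=3). Try each row:
  row 0: fits
  row 1: fits
  row 2: fits
  row 3: fits
  row 4: fits
  row 5: blocked -> lock at row 4

Answer: 4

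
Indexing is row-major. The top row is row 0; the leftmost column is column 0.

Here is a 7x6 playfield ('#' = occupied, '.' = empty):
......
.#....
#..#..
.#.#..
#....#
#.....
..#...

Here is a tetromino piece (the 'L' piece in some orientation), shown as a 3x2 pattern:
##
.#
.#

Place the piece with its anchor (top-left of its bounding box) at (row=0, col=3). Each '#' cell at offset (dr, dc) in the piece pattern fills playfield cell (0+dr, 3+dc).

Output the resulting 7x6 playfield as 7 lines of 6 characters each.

Fill (0+0,3+0) = (0,3)
Fill (0+0,3+1) = (0,4)
Fill (0+1,3+1) = (1,4)
Fill (0+2,3+1) = (2,4)

Answer: ...##.
.#..#.
#..##.
.#.#..
#....#
#.....
..#...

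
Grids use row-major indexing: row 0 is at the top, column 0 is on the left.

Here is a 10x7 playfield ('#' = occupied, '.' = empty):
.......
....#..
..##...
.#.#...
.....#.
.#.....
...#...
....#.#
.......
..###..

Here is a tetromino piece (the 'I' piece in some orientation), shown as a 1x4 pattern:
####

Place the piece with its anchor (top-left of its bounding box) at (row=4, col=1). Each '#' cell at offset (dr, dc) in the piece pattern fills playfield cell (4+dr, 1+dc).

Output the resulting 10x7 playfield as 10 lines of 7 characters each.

Fill (4+0,1+0) = (4,1)
Fill (4+0,1+1) = (4,2)
Fill (4+0,1+2) = (4,3)
Fill (4+0,1+3) = (4,4)

Answer: .......
....#..
..##...
.#.#...
.#####.
.#.....
...#...
....#.#
.......
..###..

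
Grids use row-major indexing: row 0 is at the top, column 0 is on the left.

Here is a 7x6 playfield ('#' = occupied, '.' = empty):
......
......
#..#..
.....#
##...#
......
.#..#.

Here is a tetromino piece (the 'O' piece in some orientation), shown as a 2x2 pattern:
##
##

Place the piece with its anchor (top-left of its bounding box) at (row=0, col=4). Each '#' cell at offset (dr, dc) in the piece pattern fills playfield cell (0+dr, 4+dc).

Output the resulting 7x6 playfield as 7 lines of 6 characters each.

Answer: ....##
....##
#..#..
.....#
##...#
......
.#..#.

Derivation:
Fill (0+0,4+0) = (0,4)
Fill (0+0,4+1) = (0,5)
Fill (0+1,4+0) = (1,4)
Fill (0+1,4+1) = (1,5)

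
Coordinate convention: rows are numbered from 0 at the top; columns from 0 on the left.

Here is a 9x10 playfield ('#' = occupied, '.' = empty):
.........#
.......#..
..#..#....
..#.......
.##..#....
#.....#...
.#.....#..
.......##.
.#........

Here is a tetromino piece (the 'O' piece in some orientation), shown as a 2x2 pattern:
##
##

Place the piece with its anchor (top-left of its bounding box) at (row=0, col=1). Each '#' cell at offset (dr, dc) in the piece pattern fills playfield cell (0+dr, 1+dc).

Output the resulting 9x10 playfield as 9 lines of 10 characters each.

Answer: .##......#
.##....#..
..#..#....
..#.......
.##..#....
#.....#...
.#.....#..
.......##.
.#........

Derivation:
Fill (0+0,1+0) = (0,1)
Fill (0+0,1+1) = (0,2)
Fill (0+1,1+0) = (1,1)
Fill (0+1,1+1) = (1,2)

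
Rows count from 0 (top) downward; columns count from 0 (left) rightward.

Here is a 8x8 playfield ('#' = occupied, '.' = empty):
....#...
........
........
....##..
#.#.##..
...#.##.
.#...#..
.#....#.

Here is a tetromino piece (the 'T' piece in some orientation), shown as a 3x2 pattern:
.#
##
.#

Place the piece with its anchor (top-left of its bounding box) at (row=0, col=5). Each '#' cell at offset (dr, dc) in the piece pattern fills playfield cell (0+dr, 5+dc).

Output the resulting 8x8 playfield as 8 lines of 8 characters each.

Answer: ....#.#.
.....##.
......#.
....##..
#.#.##..
...#.##.
.#...#..
.#....#.

Derivation:
Fill (0+0,5+1) = (0,6)
Fill (0+1,5+0) = (1,5)
Fill (0+1,5+1) = (1,6)
Fill (0+2,5+1) = (2,6)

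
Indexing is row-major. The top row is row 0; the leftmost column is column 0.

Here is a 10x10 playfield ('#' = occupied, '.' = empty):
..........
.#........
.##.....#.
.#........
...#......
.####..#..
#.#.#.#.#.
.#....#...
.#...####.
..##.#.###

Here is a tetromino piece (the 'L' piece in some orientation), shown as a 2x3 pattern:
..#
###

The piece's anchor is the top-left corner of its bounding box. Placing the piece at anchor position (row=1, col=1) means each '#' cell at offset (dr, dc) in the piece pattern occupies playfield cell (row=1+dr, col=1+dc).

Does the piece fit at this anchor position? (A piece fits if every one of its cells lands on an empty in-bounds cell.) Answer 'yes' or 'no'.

Check each piece cell at anchor (1, 1):
  offset (0,2) -> (1,3): empty -> OK
  offset (1,0) -> (2,1): occupied ('#') -> FAIL
  offset (1,1) -> (2,2): occupied ('#') -> FAIL
  offset (1,2) -> (2,3): empty -> OK
All cells valid: no

Answer: no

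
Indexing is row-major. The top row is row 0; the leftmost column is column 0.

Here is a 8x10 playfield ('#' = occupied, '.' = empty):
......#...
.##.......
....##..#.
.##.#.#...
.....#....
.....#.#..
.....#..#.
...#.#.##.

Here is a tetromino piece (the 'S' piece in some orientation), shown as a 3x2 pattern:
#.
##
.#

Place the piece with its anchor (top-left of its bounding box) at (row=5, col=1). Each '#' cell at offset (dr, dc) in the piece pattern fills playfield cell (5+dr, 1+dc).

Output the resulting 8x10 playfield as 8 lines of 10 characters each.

Answer: ......#...
.##.......
....##..#.
.##.#.#...
.....#....
.#...#.#..
.##..#..#.
..##.#.##.

Derivation:
Fill (5+0,1+0) = (5,1)
Fill (5+1,1+0) = (6,1)
Fill (5+1,1+1) = (6,2)
Fill (5+2,1+1) = (7,2)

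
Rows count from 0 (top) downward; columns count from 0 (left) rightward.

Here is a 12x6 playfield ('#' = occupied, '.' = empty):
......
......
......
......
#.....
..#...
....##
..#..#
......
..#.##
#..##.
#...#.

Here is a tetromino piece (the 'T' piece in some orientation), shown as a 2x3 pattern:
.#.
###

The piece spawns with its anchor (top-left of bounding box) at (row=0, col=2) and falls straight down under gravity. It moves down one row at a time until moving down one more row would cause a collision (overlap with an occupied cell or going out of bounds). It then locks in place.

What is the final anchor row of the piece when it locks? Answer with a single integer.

Answer: 3

Derivation:
Spawn at (row=0, col=2). Try each row:
  row 0: fits
  row 1: fits
  row 2: fits
  row 3: fits
  row 4: blocked -> lock at row 3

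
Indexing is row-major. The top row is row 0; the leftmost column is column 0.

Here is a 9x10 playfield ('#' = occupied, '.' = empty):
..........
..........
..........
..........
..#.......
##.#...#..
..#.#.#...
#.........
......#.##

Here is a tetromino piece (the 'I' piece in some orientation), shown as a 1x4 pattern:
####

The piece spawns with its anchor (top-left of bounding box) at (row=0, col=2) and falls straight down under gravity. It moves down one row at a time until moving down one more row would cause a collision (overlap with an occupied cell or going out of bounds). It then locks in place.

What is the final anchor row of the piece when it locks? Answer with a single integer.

Spawn at (row=0, col=2). Try each row:
  row 0: fits
  row 1: fits
  row 2: fits
  row 3: fits
  row 4: blocked -> lock at row 3

Answer: 3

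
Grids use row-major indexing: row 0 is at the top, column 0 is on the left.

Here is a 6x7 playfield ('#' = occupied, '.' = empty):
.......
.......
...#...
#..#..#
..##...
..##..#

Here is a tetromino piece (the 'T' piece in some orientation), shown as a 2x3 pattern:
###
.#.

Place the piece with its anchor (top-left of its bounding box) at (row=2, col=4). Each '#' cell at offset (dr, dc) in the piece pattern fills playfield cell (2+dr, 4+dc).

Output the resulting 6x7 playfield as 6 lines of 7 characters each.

Answer: .......
.......
...####
#..#.##
..##...
..##..#

Derivation:
Fill (2+0,4+0) = (2,4)
Fill (2+0,4+1) = (2,5)
Fill (2+0,4+2) = (2,6)
Fill (2+1,4+1) = (3,5)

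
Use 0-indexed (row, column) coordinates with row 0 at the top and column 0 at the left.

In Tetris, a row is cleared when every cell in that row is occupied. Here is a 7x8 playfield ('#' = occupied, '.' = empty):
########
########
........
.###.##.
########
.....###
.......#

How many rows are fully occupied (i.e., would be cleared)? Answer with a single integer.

Answer: 3

Derivation:
Check each row:
  row 0: 0 empty cells -> FULL (clear)
  row 1: 0 empty cells -> FULL (clear)
  row 2: 8 empty cells -> not full
  row 3: 3 empty cells -> not full
  row 4: 0 empty cells -> FULL (clear)
  row 5: 5 empty cells -> not full
  row 6: 7 empty cells -> not full
Total rows cleared: 3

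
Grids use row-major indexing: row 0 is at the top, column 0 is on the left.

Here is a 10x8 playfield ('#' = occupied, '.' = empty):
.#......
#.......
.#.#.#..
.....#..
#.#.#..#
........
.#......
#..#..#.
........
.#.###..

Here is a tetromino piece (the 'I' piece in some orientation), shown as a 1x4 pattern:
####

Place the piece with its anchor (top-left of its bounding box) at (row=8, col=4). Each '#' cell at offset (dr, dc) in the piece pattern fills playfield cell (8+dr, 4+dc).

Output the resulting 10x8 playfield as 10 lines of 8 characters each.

Fill (8+0,4+0) = (8,4)
Fill (8+0,4+1) = (8,5)
Fill (8+0,4+2) = (8,6)
Fill (8+0,4+3) = (8,7)

Answer: .#......
#.......
.#.#.#..
.....#..
#.#.#..#
........
.#......
#..#..#.
....####
.#.###..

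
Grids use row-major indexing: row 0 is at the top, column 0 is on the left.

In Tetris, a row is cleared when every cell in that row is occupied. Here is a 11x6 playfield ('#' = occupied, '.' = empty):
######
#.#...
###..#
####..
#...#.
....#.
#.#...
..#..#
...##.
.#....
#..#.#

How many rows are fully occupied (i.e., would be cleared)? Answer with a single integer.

Check each row:
  row 0: 0 empty cells -> FULL (clear)
  row 1: 4 empty cells -> not full
  row 2: 2 empty cells -> not full
  row 3: 2 empty cells -> not full
  row 4: 4 empty cells -> not full
  row 5: 5 empty cells -> not full
  row 6: 4 empty cells -> not full
  row 7: 4 empty cells -> not full
  row 8: 4 empty cells -> not full
  row 9: 5 empty cells -> not full
  row 10: 3 empty cells -> not full
Total rows cleared: 1

Answer: 1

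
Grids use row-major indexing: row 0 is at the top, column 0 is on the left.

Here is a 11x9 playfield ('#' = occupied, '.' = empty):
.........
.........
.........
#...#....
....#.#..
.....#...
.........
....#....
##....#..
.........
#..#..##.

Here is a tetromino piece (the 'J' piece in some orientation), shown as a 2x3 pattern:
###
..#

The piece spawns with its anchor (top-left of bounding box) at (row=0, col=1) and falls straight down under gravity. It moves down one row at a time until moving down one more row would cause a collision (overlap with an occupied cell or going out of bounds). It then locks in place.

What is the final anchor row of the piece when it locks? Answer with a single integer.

Spawn at (row=0, col=1). Try each row:
  row 0: fits
  row 1: fits
  row 2: fits
  row 3: fits
  row 4: fits
  row 5: fits
  row 6: fits
  row 7: fits
  row 8: blocked -> lock at row 7

Answer: 7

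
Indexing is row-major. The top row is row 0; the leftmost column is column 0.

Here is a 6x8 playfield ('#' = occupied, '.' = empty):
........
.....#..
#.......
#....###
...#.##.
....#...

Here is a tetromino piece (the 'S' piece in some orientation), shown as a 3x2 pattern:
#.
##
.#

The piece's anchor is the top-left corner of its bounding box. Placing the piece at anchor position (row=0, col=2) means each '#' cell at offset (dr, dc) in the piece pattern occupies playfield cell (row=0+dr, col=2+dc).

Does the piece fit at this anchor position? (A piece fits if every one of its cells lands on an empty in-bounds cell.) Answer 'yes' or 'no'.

Check each piece cell at anchor (0, 2):
  offset (0,0) -> (0,2): empty -> OK
  offset (1,0) -> (1,2): empty -> OK
  offset (1,1) -> (1,3): empty -> OK
  offset (2,1) -> (2,3): empty -> OK
All cells valid: yes

Answer: yes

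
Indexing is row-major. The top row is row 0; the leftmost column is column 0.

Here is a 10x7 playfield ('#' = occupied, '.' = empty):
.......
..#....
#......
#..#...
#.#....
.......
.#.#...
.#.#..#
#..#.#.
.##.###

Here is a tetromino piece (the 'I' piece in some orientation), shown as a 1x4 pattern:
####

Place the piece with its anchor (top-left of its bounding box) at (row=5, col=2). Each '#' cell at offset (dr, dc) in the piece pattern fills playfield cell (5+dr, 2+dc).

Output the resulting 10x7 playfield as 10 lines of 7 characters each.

Fill (5+0,2+0) = (5,2)
Fill (5+0,2+1) = (5,3)
Fill (5+0,2+2) = (5,4)
Fill (5+0,2+3) = (5,5)

Answer: .......
..#....
#......
#..#...
#.#....
..####.
.#.#...
.#.#..#
#..#.#.
.##.###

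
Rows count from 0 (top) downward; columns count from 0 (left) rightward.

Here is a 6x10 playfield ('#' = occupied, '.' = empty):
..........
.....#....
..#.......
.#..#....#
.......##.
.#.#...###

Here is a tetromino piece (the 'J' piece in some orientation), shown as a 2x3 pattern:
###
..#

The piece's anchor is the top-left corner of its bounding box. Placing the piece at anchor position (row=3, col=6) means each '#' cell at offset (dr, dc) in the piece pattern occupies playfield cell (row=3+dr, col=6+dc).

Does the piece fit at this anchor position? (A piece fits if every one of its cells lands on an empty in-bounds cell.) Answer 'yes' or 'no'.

Answer: no

Derivation:
Check each piece cell at anchor (3, 6):
  offset (0,0) -> (3,6): empty -> OK
  offset (0,1) -> (3,7): empty -> OK
  offset (0,2) -> (3,8): empty -> OK
  offset (1,2) -> (4,8): occupied ('#') -> FAIL
All cells valid: no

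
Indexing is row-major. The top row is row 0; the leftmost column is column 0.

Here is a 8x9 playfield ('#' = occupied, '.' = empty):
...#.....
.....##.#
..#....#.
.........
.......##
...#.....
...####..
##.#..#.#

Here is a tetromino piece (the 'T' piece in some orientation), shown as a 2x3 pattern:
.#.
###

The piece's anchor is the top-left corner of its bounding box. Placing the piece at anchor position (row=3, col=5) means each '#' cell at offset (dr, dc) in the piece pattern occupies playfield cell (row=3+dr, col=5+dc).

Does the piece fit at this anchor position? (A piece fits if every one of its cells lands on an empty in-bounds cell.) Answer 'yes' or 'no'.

Check each piece cell at anchor (3, 5):
  offset (0,1) -> (3,6): empty -> OK
  offset (1,0) -> (4,5): empty -> OK
  offset (1,1) -> (4,6): empty -> OK
  offset (1,2) -> (4,7): occupied ('#') -> FAIL
All cells valid: no

Answer: no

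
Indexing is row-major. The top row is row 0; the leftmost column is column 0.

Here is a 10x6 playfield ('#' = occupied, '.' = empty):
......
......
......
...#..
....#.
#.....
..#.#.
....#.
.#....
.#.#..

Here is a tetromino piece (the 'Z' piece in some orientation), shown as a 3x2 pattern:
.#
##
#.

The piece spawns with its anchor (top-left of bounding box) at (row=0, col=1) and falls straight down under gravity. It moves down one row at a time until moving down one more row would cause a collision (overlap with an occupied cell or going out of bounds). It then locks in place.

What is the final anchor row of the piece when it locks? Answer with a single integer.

Spawn at (row=0, col=1). Try each row:
  row 0: fits
  row 1: fits
  row 2: fits
  row 3: fits
  row 4: fits
  row 5: blocked -> lock at row 4

Answer: 4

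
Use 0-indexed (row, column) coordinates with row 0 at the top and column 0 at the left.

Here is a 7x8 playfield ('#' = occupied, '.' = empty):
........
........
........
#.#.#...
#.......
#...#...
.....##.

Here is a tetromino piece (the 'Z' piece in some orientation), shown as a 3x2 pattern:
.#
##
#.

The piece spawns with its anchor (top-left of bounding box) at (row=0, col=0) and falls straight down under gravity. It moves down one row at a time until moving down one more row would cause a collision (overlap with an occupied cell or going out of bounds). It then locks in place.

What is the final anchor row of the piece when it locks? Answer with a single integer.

Spawn at (row=0, col=0). Try each row:
  row 0: fits
  row 1: blocked -> lock at row 0

Answer: 0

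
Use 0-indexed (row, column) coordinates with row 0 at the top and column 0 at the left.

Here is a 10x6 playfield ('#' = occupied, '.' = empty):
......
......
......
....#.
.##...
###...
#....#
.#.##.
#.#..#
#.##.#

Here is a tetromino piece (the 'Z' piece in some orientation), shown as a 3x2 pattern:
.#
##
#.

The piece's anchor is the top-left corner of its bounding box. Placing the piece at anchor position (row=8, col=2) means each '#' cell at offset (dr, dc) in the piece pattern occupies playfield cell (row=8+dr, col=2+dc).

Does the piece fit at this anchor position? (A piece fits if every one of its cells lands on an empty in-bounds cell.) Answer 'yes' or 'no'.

Check each piece cell at anchor (8, 2):
  offset (0,1) -> (8,3): empty -> OK
  offset (1,0) -> (9,2): occupied ('#') -> FAIL
  offset (1,1) -> (9,3): occupied ('#') -> FAIL
  offset (2,0) -> (10,2): out of bounds -> FAIL
All cells valid: no

Answer: no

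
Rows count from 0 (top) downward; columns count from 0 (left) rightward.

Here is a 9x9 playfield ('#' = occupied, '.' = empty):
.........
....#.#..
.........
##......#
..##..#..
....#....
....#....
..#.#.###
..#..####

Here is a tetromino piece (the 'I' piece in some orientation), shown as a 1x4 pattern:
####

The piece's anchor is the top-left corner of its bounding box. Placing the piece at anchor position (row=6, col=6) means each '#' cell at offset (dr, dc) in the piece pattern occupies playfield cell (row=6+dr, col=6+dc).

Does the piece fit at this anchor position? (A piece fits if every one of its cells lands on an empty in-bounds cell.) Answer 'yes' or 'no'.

Check each piece cell at anchor (6, 6):
  offset (0,0) -> (6,6): empty -> OK
  offset (0,1) -> (6,7): empty -> OK
  offset (0,2) -> (6,8): empty -> OK
  offset (0,3) -> (6,9): out of bounds -> FAIL
All cells valid: no

Answer: no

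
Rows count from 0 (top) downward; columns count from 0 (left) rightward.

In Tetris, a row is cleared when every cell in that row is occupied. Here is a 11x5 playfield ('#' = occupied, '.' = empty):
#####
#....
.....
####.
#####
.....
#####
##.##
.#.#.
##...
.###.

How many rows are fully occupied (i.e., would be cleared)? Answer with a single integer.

Check each row:
  row 0: 0 empty cells -> FULL (clear)
  row 1: 4 empty cells -> not full
  row 2: 5 empty cells -> not full
  row 3: 1 empty cell -> not full
  row 4: 0 empty cells -> FULL (clear)
  row 5: 5 empty cells -> not full
  row 6: 0 empty cells -> FULL (clear)
  row 7: 1 empty cell -> not full
  row 8: 3 empty cells -> not full
  row 9: 3 empty cells -> not full
  row 10: 2 empty cells -> not full
Total rows cleared: 3

Answer: 3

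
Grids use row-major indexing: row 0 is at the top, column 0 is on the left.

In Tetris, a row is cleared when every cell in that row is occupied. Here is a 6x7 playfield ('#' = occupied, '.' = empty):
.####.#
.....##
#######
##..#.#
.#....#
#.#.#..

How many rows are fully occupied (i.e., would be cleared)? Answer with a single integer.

Answer: 1

Derivation:
Check each row:
  row 0: 2 empty cells -> not full
  row 1: 5 empty cells -> not full
  row 2: 0 empty cells -> FULL (clear)
  row 3: 3 empty cells -> not full
  row 4: 5 empty cells -> not full
  row 5: 4 empty cells -> not full
Total rows cleared: 1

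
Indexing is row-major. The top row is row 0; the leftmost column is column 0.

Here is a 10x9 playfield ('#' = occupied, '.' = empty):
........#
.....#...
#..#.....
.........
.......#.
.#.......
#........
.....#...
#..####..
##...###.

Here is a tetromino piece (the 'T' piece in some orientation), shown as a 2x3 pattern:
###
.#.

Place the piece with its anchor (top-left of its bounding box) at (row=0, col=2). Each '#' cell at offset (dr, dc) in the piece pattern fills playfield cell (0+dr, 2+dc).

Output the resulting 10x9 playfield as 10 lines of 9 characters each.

Answer: ..###...#
...#.#...
#..#.....
.........
.......#.
.#.......
#........
.....#...
#..####..
##...###.

Derivation:
Fill (0+0,2+0) = (0,2)
Fill (0+0,2+1) = (0,3)
Fill (0+0,2+2) = (0,4)
Fill (0+1,2+1) = (1,3)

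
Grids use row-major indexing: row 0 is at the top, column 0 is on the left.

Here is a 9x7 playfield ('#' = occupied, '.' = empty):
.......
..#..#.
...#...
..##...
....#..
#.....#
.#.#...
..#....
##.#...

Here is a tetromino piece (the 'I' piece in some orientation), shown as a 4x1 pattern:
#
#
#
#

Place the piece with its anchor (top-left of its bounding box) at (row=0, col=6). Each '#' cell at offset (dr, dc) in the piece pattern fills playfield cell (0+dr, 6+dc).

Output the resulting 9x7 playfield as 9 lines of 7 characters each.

Fill (0+0,6+0) = (0,6)
Fill (0+1,6+0) = (1,6)
Fill (0+2,6+0) = (2,6)
Fill (0+3,6+0) = (3,6)

Answer: ......#
..#..##
...#..#
..##..#
....#..
#.....#
.#.#...
..#....
##.#...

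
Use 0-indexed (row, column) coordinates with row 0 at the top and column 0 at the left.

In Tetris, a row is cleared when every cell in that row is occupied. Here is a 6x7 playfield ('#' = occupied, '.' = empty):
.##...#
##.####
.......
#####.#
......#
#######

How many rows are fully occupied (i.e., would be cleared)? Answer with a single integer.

Answer: 1

Derivation:
Check each row:
  row 0: 4 empty cells -> not full
  row 1: 1 empty cell -> not full
  row 2: 7 empty cells -> not full
  row 3: 1 empty cell -> not full
  row 4: 6 empty cells -> not full
  row 5: 0 empty cells -> FULL (clear)
Total rows cleared: 1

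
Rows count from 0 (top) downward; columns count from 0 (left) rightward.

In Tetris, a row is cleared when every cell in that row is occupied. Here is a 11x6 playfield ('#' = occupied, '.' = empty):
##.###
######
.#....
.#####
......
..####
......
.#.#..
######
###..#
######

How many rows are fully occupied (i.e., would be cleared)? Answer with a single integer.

Check each row:
  row 0: 1 empty cell -> not full
  row 1: 0 empty cells -> FULL (clear)
  row 2: 5 empty cells -> not full
  row 3: 1 empty cell -> not full
  row 4: 6 empty cells -> not full
  row 5: 2 empty cells -> not full
  row 6: 6 empty cells -> not full
  row 7: 4 empty cells -> not full
  row 8: 0 empty cells -> FULL (clear)
  row 9: 2 empty cells -> not full
  row 10: 0 empty cells -> FULL (clear)
Total rows cleared: 3

Answer: 3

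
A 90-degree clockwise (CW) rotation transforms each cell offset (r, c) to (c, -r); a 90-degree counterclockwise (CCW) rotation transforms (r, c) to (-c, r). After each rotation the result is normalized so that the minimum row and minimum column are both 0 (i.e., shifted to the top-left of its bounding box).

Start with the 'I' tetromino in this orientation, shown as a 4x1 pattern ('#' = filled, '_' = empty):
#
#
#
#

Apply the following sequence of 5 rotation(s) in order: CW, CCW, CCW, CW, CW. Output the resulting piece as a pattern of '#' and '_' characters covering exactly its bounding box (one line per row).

Answer: ####

Derivation:
Start:
#
#
#
#
After rotation 1 (CW):
####
After rotation 2 (CCW):
#
#
#
#
After rotation 3 (CCW):
####
After rotation 4 (CW):
#
#
#
#
After rotation 5 (CW):
####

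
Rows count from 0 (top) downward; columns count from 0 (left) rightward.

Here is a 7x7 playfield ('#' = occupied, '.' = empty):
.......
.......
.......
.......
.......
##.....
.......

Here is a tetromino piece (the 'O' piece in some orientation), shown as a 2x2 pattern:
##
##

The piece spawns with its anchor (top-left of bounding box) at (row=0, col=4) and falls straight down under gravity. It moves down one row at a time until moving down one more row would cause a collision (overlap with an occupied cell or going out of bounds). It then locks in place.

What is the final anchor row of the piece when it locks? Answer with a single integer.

Spawn at (row=0, col=4). Try each row:
  row 0: fits
  row 1: fits
  row 2: fits
  row 3: fits
  row 4: fits
  row 5: fits
  row 6: blocked -> lock at row 5

Answer: 5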